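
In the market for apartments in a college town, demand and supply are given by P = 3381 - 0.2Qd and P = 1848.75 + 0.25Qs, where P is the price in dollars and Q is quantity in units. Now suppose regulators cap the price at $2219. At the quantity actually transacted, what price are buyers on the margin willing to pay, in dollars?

Rearranging demand gives Qd = 16905 - 5P; rearranging supply gives Qs = 4P - 7395. In a free market, 16905 - 5P = 4P - 7395 gives the equilibrium P* = 2700, Q* = 3405.
Since 2219 < 2700, the ceiling is binding.
At P = 2219: Qd = 16905 - 5·2219 = 5810 and Qs = 4·2219 - 7395 = 1481.
Only 1481 units reach the market. On the demand curve, the marginal buyer's willingness to pay at Q = 1481 is (16905 - 1481)/5 = 3084.8.

3084.8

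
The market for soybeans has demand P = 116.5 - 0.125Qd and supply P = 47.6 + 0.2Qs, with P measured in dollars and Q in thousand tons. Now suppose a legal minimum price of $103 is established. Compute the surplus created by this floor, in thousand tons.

169

Rearranging demand gives Qd = 932 - 8P; rearranging supply gives Qs = 5P - 238. Equilibrium: 932 - 8P = 5P - 238, so 1170 = 13P and P* = 90, Q* = 212.
Because the floor (103) lies above the market-clearing price, it is binding.
At P = 103: Qd = 932 - 8·103 = 108 and Qs = 5·103 - 238 = 277.
Surplus = Qs - Qd = 277 - 108 = 169.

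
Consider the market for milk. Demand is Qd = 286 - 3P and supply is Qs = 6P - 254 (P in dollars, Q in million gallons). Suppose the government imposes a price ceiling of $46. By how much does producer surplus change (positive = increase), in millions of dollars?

-896

Setting quantity demanded equal to quantity supplied, 286 - 3P = 6P - 254, gives P* = 60 and Q* = 106.
Because the ceiling (46) lies below the market-clearing price, it is binding.
At P = 46: Qd = 286 - 3·46 = 148 and Qs = 6·46 - 254 = 22.
Producer surplus without the control is ½ · (60 - 127/3) · 106 = 2809/3.
With the ceiling, producers sell 22 units at 46, so PS = ½ · (46 - 127/3) · 22 = 121/3.
Change in producer surplus = 121/3 - 2809/3 = -896.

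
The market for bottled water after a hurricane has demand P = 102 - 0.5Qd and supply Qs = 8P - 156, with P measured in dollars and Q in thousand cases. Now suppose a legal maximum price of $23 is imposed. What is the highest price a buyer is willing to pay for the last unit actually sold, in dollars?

88

Rearranging demand gives Qd = 204 - 2P. Equilibrium: 204 - 2P = 8P - 156, so 360 = 10P and P* = 36, Q* = 132.
Because the ceiling (23) lies below the market-clearing price, it is binding.
At P = 23: Qd = 204 - 2·23 = 158 and Qs = 8·23 - 156 = 28.
Only 28 units reach the market. On the demand curve, the marginal buyer's willingness to pay at Q = 28 is (204 - 28)/2 = 88.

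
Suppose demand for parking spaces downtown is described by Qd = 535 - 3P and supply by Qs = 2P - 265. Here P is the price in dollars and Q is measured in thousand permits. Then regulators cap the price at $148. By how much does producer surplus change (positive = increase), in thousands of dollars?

-516

Without the control the market clears where 535 - 3P = 2P - 265, i.e. P* = 160 and Q* = 55.
The ceiling of 148 is below the equilibrium price 160, so it binds.
At P = 148: Qd = 535 - 3·148 = 91 and Qs = 2·148 - 265 = 31.
Producer surplus without the control is ½ · (160 - 132.5) · 55 = 756.25.
With the ceiling, producers sell 31 units at 148, so PS = ½ · (148 - 132.5) · 31 = 240.25.
Change in producer surplus = 240.25 - 756.25 = -516.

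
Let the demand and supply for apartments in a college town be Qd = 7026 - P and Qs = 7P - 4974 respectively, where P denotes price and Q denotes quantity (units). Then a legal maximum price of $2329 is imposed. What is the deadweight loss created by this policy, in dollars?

Setting quantity demanded equal to quantity supplied, 7026 - P = 7P - 4974, gives P* = 1500 and Q* = 5526.
The ceiling of 2329 is above the equilibrium price 1500, so it is not binding; the market clears at P* = 1500, Q* = 5526.
Since the control does not bind, no trades are prevented and deadweight loss is zero.

0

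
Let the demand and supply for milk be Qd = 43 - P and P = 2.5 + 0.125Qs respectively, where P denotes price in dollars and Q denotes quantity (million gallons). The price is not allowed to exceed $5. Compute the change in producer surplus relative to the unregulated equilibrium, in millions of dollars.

Rearranging supply gives Qs = 8P - 20. Setting quantity demanded equal to quantity supplied, 43 - P = 8P - 20, gives P* = 7 and Q* = 36.
Since 5 < 7, the ceiling is binding.
At P = 5: Qd = 43 - 5 = 38 and Qs = 8·5 - 20 = 20.
Producer surplus without the control is ½ · (7 - 2.5) · 36 = 81.
With the ceiling, producers sell 20 units at 5, so PS = ½ · (5 - 2.5) · 20 = 25.
Change in producer surplus = 25 - 81 = -56.

-56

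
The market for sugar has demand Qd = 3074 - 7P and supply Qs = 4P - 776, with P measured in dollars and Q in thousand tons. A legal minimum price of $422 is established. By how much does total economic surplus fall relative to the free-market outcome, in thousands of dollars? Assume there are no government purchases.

49896

Without the control the market clears where 3074 - 7P = 4P - 776, i.e. P* = 350 and Q* = 624.
Because the floor (422) lies above the market-clearing price, it is binding.
At P = 422: Qd = 3074 - 7·422 = 120 and Qs = 4·422 - 776 = 912.
Quantity traded falls to 120. At Q = 120 the demand price is (3074 - 120)/7 = 422 and the supply price is (776 + 120)/4 = 224.
Deadweight loss = ½ · (422 - 224) · (624 - 120) = ½ · 198 · 504 = 49896.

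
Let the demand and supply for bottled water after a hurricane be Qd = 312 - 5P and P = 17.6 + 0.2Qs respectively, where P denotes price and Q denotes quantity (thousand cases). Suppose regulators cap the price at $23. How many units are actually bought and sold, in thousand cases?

27

Rearranging supply gives Qs = 5P - 88. Setting quantity demanded equal to quantity supplied, 312 - 5P = 5P - 88, gives P* = 40 and Q* = 112.
The ceiling of 23 is below the equilibrium price 40, so it binds.
At P = 23: Qd = 312 - 5·23 = 197 and Qs = 5·23 - 88 = 27.
The quantity actually transacted is the short side, supply: 27.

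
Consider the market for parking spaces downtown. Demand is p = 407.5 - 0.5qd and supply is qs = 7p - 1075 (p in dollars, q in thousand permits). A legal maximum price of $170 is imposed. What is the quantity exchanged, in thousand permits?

Rearranging demand gives qd = 815 - 2p. Without the control the market clears where 815 - 2p = 7p - 1075, i.e. p* = 210 and q* = 395.
Since 170 < 210, the ceiling is binding.
At p = 170: qd = 815 - 2·170 = 475 and qs = 7·170 - 1075 = 115.
The quantity actually transacted is the short side, supply: 115.

115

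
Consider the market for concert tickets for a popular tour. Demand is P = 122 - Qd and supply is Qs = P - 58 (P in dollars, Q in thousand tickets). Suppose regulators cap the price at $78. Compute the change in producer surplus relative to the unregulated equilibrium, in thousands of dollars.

-312

Rearranging demand gives Qd = 122 - P. In a free market, 122 - P = P - 58 gives the equilibrium P* = 90, Q* = 32.
The ceiling of 78 is below the equilibrium price 90, so it binds.
At P = 78: Qd = 122 - 78 = 44 and Qs = 78 - 58 = 20.
Producer surplus without the control is ½ · (90 - 58) · 32 = 512.
With the ceiling, producers sell 20 units at 78, so PS = ½ · (78 - 58) · 20 = 200.
Change in producer surplus = 200 - 512 = -312.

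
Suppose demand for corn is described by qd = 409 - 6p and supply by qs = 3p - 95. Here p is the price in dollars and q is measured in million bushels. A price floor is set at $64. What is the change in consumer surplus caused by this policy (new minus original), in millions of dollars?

Without the control the market clears where 409 - 6p = 3p - 95, i.e. p* = 56 and q* = 73.
Since 64 > 56, the floor is binding.
At p = 64: qd = 409 - 6·64 = 25 and qs = 3·64 - 95 = 97.
Consumer surplus without the control is ½ · (409/6 - 56) · 73 = 5329/12.
With the floor, consumers buy 25 units at 64, so CS = ½ · (409/6 - 64) · 25 = 625/12.
Change in consumer surplus = 625/12 - 5329/12 = -392.

-392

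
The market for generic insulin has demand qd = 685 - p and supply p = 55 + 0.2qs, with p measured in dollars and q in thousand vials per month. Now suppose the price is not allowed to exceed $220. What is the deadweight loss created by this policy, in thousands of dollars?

Rearranging supply gives qs = 5p - 275. Without the control the market clears where 685 - p = 5p - 275, i.e. p* = 160 and q* = 525.
Since 220 is above p* = 160, the ceiling does not bind and the free-market outcome prevails.
Since the control does not bind, no trades are prevented and deadweight loss is zero.

0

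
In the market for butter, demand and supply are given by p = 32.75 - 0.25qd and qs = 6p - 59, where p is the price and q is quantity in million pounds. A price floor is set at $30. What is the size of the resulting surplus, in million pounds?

Rearranging demand gives qd = 131 - 4p. In a free market, 131 - 4p = 6p - 59 gives the equilibrium p* = 19, q* = 55.
Since 30 > 19, the floor is binding.
At p = 30: qd = 131 - 4·30 = 11 and qs = 6·30 - 59 = 121.
Surplus = qs - qd = 121 - 11 = 110.

110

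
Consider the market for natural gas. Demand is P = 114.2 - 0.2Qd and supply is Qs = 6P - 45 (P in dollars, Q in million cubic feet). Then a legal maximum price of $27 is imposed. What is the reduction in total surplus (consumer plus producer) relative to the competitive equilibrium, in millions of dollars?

Rearranging demand gives Qd = 571 - 5P. Without the control the market clears where 571 - 5P = 6P - 45, i.e. P* = 56 and Q* = 291.
Since 27 < 56, the ceiling is binding.
At P = 27: Qd = 571 - 5·27 = 436 and Qs = 6·27 - 45 = 117.
Quantity traded falls to 117. At Q = 117 the demand price is (571 - 117)/5 = 90.8 and the supply price is (45 + 117)/6 = 27.
Deadweight loss = ½ · (90.8 - 27) · (291 - 117) = ½ · 63.8 · 174 = 5550.6.

5550.6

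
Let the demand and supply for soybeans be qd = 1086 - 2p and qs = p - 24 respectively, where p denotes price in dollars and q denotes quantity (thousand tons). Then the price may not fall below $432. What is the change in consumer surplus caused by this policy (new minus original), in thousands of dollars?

-17608

Without the control the market clears where 1086 - 2p = p - 24, i.e. p* = 370 and q* = 346.
Because the floor (432) lies above the market-clearing price, it is binding.
At p = 432: qd = 1086 - 2·432 = 222 and qs = 432 - 24 = 408.
Consumer surplus without the control is ½ · (543 - 370) · 346 = 29929.
With the floor, consumers buy 222 units at 432, so CS = ½ · (543 - 432) · 222 = 12321.
Change in consumer surplus = 12321 - 29929 = -17608.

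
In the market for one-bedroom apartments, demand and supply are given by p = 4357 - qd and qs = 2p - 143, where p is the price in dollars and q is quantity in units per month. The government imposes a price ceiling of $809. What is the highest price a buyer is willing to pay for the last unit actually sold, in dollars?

2882

Rearranging demand gives qd = 4357 - p. Equilibrium: 4357 - p = 2p - 143, so 4500 = 3p and p* = 1500, q* = 2857.
The ceiling of 809 is below the equilibrium price 1500, so it binds.
At p = 809: qd = 4357 - 809 = 3548 and qs = 2·809 - 143 = 1475.
Only 1475 units reach the market. On the demand curve, the marginal buyer's willingness to pay at q = 1475 is (4357 - 1475) = 2882.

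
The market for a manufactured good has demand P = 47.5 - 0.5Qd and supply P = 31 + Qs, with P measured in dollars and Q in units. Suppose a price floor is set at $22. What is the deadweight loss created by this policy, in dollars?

Rearranging demand gives Qd = 95 - 2P; rearranging supply gives Qs = P - 31. Without the control the market clears where 95 - 2P = P - 31, i.e. P* = 42 and Q* = 11.
Since 22 is below P* = 42, the floor does not bind and the free-market outcome prevails.
Since the control does not bind, no trades are prevented and deadweight loss is zero.

0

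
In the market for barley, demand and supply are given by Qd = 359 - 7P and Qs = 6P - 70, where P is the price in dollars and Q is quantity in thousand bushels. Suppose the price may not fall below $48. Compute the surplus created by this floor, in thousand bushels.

In a free market, 359 - 7P = 6P - 70 gives the equilibrium P* = 33, Q* = 128.
Because the floor (48) lies above the market-clearing price, it is binding.
At P = 48: Qd = 359 - 7·48 = 23 and Qs = 6·48 - 70 = 218.
Surplus = Qs - Qd = 218 - 23 = 195.

195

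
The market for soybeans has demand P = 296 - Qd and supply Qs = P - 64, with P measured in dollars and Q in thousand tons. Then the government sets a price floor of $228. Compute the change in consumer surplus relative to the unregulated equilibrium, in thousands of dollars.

Rearranging demand gives Qd = 296 - P. Equilibrium: 296 - P = P - 64, so 360 = 2P and P* = 180, Q* = 116.
Because the floor (228) lies above the market-clearing price, it is binding.
At P = 228: Qd = 296 - 228 = 68 and Qs = 228 - 64 = 164.
Consumer surplus without the control is ½ · (296 - 180) · 116 = 6728.
With the floor, consumers buy 68 units at 228, so CS = ½ · (296 - 228) · 68 = 2312.
Change in consumer surplus = 2312 - 6728 = -4416.

-4416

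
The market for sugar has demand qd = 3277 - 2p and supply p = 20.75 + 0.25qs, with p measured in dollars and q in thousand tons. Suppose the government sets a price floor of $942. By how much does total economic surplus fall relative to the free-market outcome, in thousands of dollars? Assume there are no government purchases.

218886

Rearranging supply gives qs = 4p - 83. In a free market, 3277 - 2p = 4p - 83 gives the equilibrium p* = 560, q* = 2157.
Since 942 > 560, the floor is binding.
At p = 942: qd = 3277 - 2·942 = 1393 and qs = 4·942 - 83 = 3685.
Quantity traded falls to 1393. At q = 1393 the demand price is (3277 - 1393)/2 = 942 and the supply price is (83 + 1393)/4 = 369.
Deadweight loss = ½ · (942 - 369) · (2157 - 1393) = ½ · 573 · 764 = 218886.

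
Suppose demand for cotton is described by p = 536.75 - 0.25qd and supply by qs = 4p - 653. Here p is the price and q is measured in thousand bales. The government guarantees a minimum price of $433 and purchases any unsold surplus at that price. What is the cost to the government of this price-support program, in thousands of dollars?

Rearranging demand gives qd = 2147 - 4p. In a free market, 2147 - 4p = 4p - 653 gives the equilibrium p* = 350, q* = 747.
Since 433 > 350, the floor is binding.
At p = 433: qd = 2147 - 4·433 = 415 and qs = 4·433 - 653 = 1079.
Surplus = qs - qd = 664.
Government expenditure = surplus × support price = 664 × 433 = 287512.

287512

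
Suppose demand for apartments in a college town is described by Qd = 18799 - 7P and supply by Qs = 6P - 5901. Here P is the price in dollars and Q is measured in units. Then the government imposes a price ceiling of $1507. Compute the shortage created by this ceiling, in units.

5109

Setting quantity demanded equal to quantity supplied, 18799 - 7P = 6P - 5901, gives P* = 1900 and Q* = 5499.
Because the ceiling (1507) lies below the market-clearing price, it is binding.
At P = 1507: Qd = 18799 - 7·1507 = 8250 and Qs = 6·1507 - 5901 = 3141.
Shortage = Qd - Qs = 8250 - 3141 = 5109.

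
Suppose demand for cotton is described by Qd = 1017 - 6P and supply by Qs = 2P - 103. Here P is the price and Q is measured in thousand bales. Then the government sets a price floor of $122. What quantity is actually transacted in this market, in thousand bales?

Setting quantity demanded equal to quantity supplied, 1017 - 6P = 2P - 103, gives P* = 140 and Q* = 177.
Since 122 is below P* = 140, the floor does not bind and the free-market outcome prevails.

177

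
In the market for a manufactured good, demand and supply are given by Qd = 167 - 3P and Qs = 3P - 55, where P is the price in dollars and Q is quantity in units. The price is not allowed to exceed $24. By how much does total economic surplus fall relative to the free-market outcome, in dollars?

507

Setting quantity demanded equal to quantity supplied, 167 - 3P = 3P - 55, gives P* = 37 and Q* = 56.
Because the ceiling (24) lies below the market-clearing price, it is binding.
At P = 24: Qd = 167 - 3·24 = 95 and Qs = 3·24 - 55 = 17.
Quantity traded falls to 17. At Q = 17 the demand price is (167 - 17)/3 = 50 and the supply price is (55 + 17)/3 = 24.
Deadweight loss = ½ · (50 - 24) · (56 - 17) = ½ · 26 · 39 = 507.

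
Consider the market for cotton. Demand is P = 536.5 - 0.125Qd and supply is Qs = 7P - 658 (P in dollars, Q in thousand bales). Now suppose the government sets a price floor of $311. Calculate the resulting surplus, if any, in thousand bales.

0

Rearranging demand gives Qd = 4292 - 8P. Equilibrium: 4292 - 8P = 7P - 658, so 4950 = 15P and P* = 330, Q* = 1652.
Since 311 is below P* = 330, the floor does not bind and the free-market outcome prevails.
Since the control does not bind, there is no surplus.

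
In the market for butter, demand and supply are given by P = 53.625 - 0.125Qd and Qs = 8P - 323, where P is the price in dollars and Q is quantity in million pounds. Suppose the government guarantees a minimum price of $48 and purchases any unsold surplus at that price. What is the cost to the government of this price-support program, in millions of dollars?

Rearranging demand gives Qd = 429 - 8P. Equilibrium: 429 - 8P = 8P - 323, so 752 = 16P and P* = 47, Q* = 53.
The floor of 48 is above the equilibrium price 47, so it binds.
At P = 48: Qd = 429 - 8·48 = 45 and Qs = 8·48 - 323 = 61.
Surplus = Qs - Qd = 16.
Government expenditure = surplus × support price = 16 × 48 = 768.

768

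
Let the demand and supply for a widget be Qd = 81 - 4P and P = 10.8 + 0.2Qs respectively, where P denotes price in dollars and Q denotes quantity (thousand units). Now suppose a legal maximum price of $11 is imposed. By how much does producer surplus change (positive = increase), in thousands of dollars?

Rearranging supply gives Qs = 5P - 54. Without the control the market clears where 81 - 4P = 5P - 54, i.e. P* = 15 and Q* = 21.
Since 11 < 15, the ceiling is binding.
At P = 11: Qd = 81 - 4·11 = 37 and Qs = 5·11 - 54 = 1.
Producer surplus without the control is ½ · (15 - 10.8) · 21 = 44.1.
With the ceiling, producers sell 1 units at 11, so PS = ½ · (11 - 10.8) · 1 = 0.1.
Change in producer surplus = 0.1 - 44.1 = -44.

-44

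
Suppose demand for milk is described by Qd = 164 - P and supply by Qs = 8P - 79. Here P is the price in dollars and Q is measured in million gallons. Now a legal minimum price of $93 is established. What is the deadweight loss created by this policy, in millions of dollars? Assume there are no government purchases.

2450.25

Setting quantity demanded equal to quantity supplied, 164 - P = 8P - 79, gives P* = 27 and Q* = 137.
The floor of 93 is above the equilibrium price 27, so it binds.
At P = 93: Qd = 164 - 93 = 71 and Qs = 8·93 - 79 = 665.
Quantity traded falls to 71. At Q = 71 the demand price is 164 - 71 = 93 and the supply price is (79 + 71)/8 = 18.75.
Deadweight loss = ½ · (93 - 18.75) · (137 - 71) = ½ · 74.25 · 66 = 2450.25.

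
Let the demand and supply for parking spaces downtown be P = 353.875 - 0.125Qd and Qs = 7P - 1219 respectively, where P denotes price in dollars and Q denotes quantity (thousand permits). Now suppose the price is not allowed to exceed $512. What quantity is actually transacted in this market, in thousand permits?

671

Rearranging demand gives Qd = 2831 - 8P. Equilibrium: 2831 - 8P = 7P - 1219, so 4050 = 15P and P* = 270, Q* = 671.
The ceiling of 512 is above the equilibrium price 270, so it is not binding; the market clears at P* = 270, Q* = 671.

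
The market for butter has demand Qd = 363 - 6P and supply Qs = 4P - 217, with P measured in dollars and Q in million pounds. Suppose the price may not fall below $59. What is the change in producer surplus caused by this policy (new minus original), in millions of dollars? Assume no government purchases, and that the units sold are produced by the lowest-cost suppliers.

4.5

In a free market, 363 - 6P = 4P - 217 gives the equilibrium P* = 58, Q* = 15.
Since 59 > 58, the floor is binding.
At P = 59: Qd = 363 - 6·59 = 9 and Qs = 4·59 - 217 = 19.
Producer surplus without the control is ½ · (58 - 54.25) · 15 = 28.125.
With the floor, 9 units are sold at 59. The supply price at Q = 9 is 56.5, so PS = ½ · [(59 - 54.25) + (59 - 56.5)] · 9 = 32.625.
Change in producer surplus = 32.625 - 28.125 = 4.5.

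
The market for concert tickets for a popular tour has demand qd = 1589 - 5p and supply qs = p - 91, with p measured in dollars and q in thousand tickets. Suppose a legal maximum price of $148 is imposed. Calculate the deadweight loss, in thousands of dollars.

10454.4

In a free market, 1589 - 5p = p - 91 gives the equilibrium p* = 280, q* = 189.
Because the ceiling (148) lies below the market-clearing price, it is binding.
At p = 148: qd = 1589 - 5·148 = 849 and qs = 148 - 91 = 57.
Quantity traded falls to 57. At q = 57 the demand price is (1589 - 57)/5 = 306.4 and the supply price is 91 + 57 = 148.
Deadweight loss = ½ · (306.4 - 148) · (189 - 57) = ½ · 158.4 · 132 = 10454.4.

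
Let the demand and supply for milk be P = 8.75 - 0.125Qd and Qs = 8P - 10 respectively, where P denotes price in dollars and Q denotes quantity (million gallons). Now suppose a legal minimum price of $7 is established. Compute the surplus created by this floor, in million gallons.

32

Rearranging demand gives Qd = 70 - 8P. Setting quantity demanded equal to quantity supplied, 70 - 8P = 8P - 10, gives P* = 5 and Q* = 30.
Since 7 > 5, the floor is binding.
At P = 7: Qd = 70 - 8·7 = 14 and Qs = 8·7 - 10 = 46.
Surplus = Qs - Qd = 46 - 14 = 32.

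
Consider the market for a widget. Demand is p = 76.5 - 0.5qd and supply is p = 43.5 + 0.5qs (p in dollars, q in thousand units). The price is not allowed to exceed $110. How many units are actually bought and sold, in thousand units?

33

Rearranging demand gives qd = 153 - 2p; rearranging supply gives qs = 2p - 87. Setting quantity demanded equal to quantity supplied, 153 - 2p = 2p - 87, gives p* = 60 and q* = 33.
Since 110 is above p* = 60, the ceiling does not bind and the free-market outcome prevails.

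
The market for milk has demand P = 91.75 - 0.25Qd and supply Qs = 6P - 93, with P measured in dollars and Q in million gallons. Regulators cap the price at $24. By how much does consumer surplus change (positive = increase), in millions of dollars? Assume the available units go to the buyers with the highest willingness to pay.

Rearranging demand gives Qd = 367 - 4P. Without the control the market clears where 367 - 4P = 6P - 93, i.e. P* = 46 and Q* = 183.
The ceiling of 24 is below the equilibrium price 46, so it binds.
At P = 24: Qd = 367 - 4·24 = 271 and Qs = 6·24 - 93 = 51.
Consumer surplus without the control is ½ · (91.75 - 46) · 183 = 4186.125.
With the ceiling, 51 units are sold at 24 (assume they go to the highest-value buyers). The demand price at Q = 51 is 79, so CS = ½ · [(91.75 - 24) + (79 - 24)] · 51 = 3130.125.
Change in consumer surplus = 3130.125 - 4186.125 = -1056.

-1056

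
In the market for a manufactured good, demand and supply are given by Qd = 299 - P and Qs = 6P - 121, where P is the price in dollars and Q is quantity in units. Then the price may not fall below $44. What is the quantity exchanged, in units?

In a free market, 299 - P = 6P - 121 gives the equilibrium P* = 60, Q* = 239.
The floor of 44 is below the equilibrium price 60, so it is not binding; the market clears at P* = 60, Q* = 239.

239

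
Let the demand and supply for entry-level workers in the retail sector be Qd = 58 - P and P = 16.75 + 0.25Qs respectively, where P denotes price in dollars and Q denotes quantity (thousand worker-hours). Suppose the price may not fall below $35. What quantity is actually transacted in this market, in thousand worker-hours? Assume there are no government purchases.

23

Rearranging supply gives Qs = 4P - 67. Equilibrium: 58 - P = 4P - 67, so 125 = 5P and P* = 25, Q* = 33.
Because the floor (35) lies above the market-clearing price, it is binding.
At P = 35: Qd = 58 - 35 = 23 and Qs = 4·35 - 67 = 73.
The quantity actually transacted is the short side, demand: 23.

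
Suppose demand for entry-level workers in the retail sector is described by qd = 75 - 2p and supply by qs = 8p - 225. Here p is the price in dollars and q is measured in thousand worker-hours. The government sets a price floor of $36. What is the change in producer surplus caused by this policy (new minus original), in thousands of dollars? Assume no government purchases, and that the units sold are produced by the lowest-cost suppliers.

9

Without the control the market clears where 75 - 2p = 8p - 225, i.e. p* = 30 and q* = 15.
Because the floor (36) lies above the market-clearing price, it is binding.
At p = 36: qd = 75 - 2·36 = 3 and qs = 8·36 - 225 = 63.
Producer surplus without the control is ½ · (30 - 28.125) · 15 = 14.0625.
With the floor, 3 units are sold at 36. The supply price at q = 3 is 28.5, so PS = ½ · [(36 - 28.125) + (36 - 28.5)] · 3 = 23.0625.
Change in producer surplus = 23.0625 - 14.0625 = 9.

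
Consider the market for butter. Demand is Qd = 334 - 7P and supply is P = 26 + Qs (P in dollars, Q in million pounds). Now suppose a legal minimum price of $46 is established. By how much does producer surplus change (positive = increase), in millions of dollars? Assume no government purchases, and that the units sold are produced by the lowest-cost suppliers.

-12.5

Rearranging supply gives Qs = P - 26. In a free market, 334 - 7P = P - 26 gives the equilibrium P* = 45, Q* = 19.
Since 46 > 45, the floor is binding.
At P = 46: Qd = 334 - 7·46 = 12 and Qs = 46 - 26 = 20.
Producer surplus without the control is ½ · (45 - 26) · 19 = 180.5.
With the floor, 12 units are sold at 46. The supply price at Q = 12 is 38, so PS = ½ · [(46 - 26) + (46 - 38)] · 12 = 168.
Change in producer surplus = 168 - 180.5 = -12.5.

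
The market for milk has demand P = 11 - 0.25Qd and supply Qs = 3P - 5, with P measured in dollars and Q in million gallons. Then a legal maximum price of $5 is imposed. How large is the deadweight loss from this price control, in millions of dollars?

Rearranging demand gives Qd = 44 - 4P. In a free market, 44 - 4P = 3P - 5 gives the equilibrium P* = 7, Q* = 16.
The ceiling of 5 is below the equilibrium price 7, so it binds.
At P = 5: Qd = 44 - 4·5 = 24 and Qs = 3·5 - 5 = 10.
Quantity traded falls to 10. At Q = 10 the demand price is (44 - 10)/4 = 8.5 and the supply price is (5 + 10)/3 = 5.
Deadweight loss = ½ · (8.5 - 5) · (16 - 10) = ½ · 3.5 · 6 = 10.5.

10.5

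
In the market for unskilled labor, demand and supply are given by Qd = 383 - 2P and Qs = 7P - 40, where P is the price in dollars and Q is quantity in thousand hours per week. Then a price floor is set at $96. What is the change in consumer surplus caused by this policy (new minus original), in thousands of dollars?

Without the control the market clears where 383 - 2P = 7P - 40, i.e. P* = 47 and Q* = 289.
Since 96 > 47, the floor is binding.
At P = 96: Qd = 383 - 2·96 = 191 and Qs = 7·96 - 40 = 632.
Consumer surplus without the control is ½ · (191.5 - 47) · 289 = 20880.25.
With the floor, consumers buy 191 units at 96, so CS = ½ · (191.5 - 96) · 191 = 9120.25.
Change in consumer surplus = 9120.25 - 20880.25 = -11760.

-11760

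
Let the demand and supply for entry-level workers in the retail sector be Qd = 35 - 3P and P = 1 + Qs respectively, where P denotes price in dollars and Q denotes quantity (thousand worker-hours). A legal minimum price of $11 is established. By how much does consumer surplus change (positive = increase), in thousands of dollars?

-10

Rearranging supply gives Qs = P - 1. Setting quantity demanded equal to quantity supplied, 35 - 3P = P - 1, gives P* = 9 and Q* = 8.
Since 11 > 9, the floor is binding.
At P = 11: Qd = 35 - 3·11 = 2 and Qs = 11 - 1 = 10.
Consumer surplus without the control is ½ · (35/3 - 9) · 8 = 32/3.
With the floor, consumers buy 2 units at 11, so CS = ½ · (35/3 - 11) · 2 = 2/3.
Change in consumer surplus = 2/3 - 32/3 = -10.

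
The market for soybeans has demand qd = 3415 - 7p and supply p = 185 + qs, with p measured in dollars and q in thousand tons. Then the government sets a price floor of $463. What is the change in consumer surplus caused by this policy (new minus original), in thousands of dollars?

Rearranging supply gives qs = p - 185. Setting quantity demanded equal to quantity supplied, 3415 - 7p = p - 185, gives p* = 450 and q* = 265.
Because the floor (463) lies above the market-clearing price, it is binding.
At p = 463: qd = 3415 - 7·463 = 174 and qs = 463 - 185 = 278.
Consumer surplus without the control is ½ · (3415/7 - 450) · 265 = 70225/14.
With the floor, consumers buy 174 units at 463, so CS = ½ · (3415/7 - 463) · 174 = 15138/7.
Change in consumer surplus = 15138/7 - 70225/14 = -2853.5.

-2853.5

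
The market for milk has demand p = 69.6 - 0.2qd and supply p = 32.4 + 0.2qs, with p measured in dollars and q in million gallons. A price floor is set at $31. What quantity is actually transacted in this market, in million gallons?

93

Rearranging demand gives qd = 348 - 5p; rearranging supply gives qs = 5p - 162. Setting quantity demanded equal to quantity supplied, 348 - 5p = 5p - 162, gives p* = 51 and q* = 93.
The floor of 31 is below the equilibrium price 51, so it is not binding; the market clears at p* = 51, q* = 93.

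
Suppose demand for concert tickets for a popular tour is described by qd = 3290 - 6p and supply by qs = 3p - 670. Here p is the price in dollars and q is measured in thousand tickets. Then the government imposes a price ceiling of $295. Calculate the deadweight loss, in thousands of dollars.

47306.25

Setting quantity demanded equal to quantity supplied, 3290 - 6p = 3p - 670, gives p* = 440 and q* = 650.
Because the ceiling (295) lies below the market-clearing price, it is binding.
At p = 295: qd = 3290 - 6·295 = 1520 and qs = 3·295 - 670 = 215.
Quantity traded falls to 215. At q = 215 the demand price is (3290 - 215)/6 = 512.5 and the supply price is (670 + 215)/3 = 295.
Deadweight loss = ½ · (512.5 - 295) · (650 - 215) = ½ · 217.5 · 435 = 47306.25.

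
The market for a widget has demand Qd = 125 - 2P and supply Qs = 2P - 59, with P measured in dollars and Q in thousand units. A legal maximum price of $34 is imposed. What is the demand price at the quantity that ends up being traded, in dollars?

Equilibrium: 125 - 2P = 2P - 59, so 184 = 4P and P* = 46, Q* = 33.
Because the ceiling (34) lies below the market-clearing price, it is binding.
At P = 34: Qd = 125 - 2·34 = 57 and Qs = 2·34 - 59 = 9.
Only 9 units reach the market. On the demand curve, the marginal buyer's willingness to pay at Q = 9 is (125 - 9)/2 = 58.

58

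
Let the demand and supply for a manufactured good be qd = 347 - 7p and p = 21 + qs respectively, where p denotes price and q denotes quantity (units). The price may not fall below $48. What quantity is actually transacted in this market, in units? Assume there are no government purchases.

Rearranging supply gives qs = p - 21. Equilibrium: 347 - 7p = p - 21, so 368 = 8p and p* = 46, q* = 25.
The floor of 48 is above the equilibrium price 46, so it binds.
At p = 48: qd = 347 - 7·48 = 11 and qs = 48 - 21 = 27.
The quantity actually transacted is the short side, demand: 11.

11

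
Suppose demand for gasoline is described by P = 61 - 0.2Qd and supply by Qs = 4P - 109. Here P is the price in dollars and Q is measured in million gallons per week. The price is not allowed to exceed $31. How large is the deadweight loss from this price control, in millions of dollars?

810

Rearranging demand gives Qd = 305 - 5P. Without the control the market clears where 305 - 5P = 4P - 109, i.e. P* = 46 and Q* = 75.
Because the ceiling (31) lies below the market-clearing price, it is binding.
At P = 31: Qd = 305 - 5·31 = 150 and Qs = 4·31 - 109 = 15.
Quantity traded falls to 15. At Q = 15 the demand price is (305 - 15)/5 = 58 and the supply price is (109 + 15)/4 = 31.
Deadweight loss = ½ · (58 - 31) · (75 - 15) = ½ · 27 · 60 = 810.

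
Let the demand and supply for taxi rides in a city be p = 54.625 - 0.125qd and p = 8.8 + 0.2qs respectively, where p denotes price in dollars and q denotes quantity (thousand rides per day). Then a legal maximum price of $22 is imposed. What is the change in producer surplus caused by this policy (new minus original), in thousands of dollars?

-1552.5

Rearranging demand gives qd = 437 - 8p; rearranging supply gives qs = 5p - 44. Equilibrium: 437 - 8p = 5p - 44, so 481 = 13p and p* = 37, q* = 141.
Since 22 < 37, the ceiling is binding.
At p = 22: qd = 437 - 8·22 = 261 and qs = 5·22 - 44 = 66.
Producer surplus without the control is ½ · (37 - 8.8) · 141 = 1988.1.
With the ceiling, producers sell 66 units at 22, so PS = ½ · (22 - 8.8) · 66 = 435.6.
Change in producer surplus = 435.6 - 1988.1 = -1552.5.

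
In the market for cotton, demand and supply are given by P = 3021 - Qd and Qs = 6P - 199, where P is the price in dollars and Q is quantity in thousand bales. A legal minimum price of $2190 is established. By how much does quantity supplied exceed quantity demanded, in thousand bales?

Rearranging demand gives Qd = 3021 - P. Setting quantity demanded equal to quantity supplied, 3021 - P = 6P - 199, gives P* = 460 and Q* = 2561.
Since 2190 > 460, the floor is binding.
At P = 2190: Qd = 3021 - 2190 = 831 and Qs = 6·2190 - 199 = 12941.
Surplus = Qs - Qd = 12941 - 831 = 12110.

12110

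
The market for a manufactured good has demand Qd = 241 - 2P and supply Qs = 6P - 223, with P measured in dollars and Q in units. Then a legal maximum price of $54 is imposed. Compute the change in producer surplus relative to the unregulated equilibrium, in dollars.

In a free market, 241 - 2P = 6P - 223 gives the equilibrium P* = 58, Q* = 125.
The ceiling of 54 is below the equilibrium price 58, so it binds.
At P = 54: Qd = 241 - 2·54 = 133 and Qs = 6·54 - 223 = 101.
Producer surplus without the control is ½ · (58 - 223/6) · 125 = 15625/12.
With the ceiling, producers sell 101 units at 54, so PS = ½ · (54 - 223/6) · 101 = 10201/12.
Change in producer surplus = 10201/12 - 15625/12 = -452.

-452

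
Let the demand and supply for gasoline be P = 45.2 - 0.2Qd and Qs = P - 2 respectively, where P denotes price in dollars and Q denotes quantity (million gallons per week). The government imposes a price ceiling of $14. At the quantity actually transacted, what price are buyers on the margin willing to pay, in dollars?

42.8

Rearranging demand gives Qd = 226 - 5P. Equilibrium: 226 - 5P = P - 2, so 228 = 6P and P* = 38, Q* = 36.
Since 14 < 38, the ceiling is binding.
At P = 14: Qd = 226 - 5·14 = 156 and Qs = 14 - 2 = 12.
Only 12 units reach the market. On the demand curve, the marginal buyer's willingness to pay at Q = 12 is (226 - 12)/5 = 42.8.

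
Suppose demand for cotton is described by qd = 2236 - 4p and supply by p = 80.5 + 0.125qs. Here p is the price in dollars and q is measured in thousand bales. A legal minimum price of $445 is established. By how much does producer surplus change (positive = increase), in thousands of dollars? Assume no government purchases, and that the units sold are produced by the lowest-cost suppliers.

Rearranging supply gives qs = 8p - 644. Equilibrium: 2236 - 4p = 8p - 644, so 2880 = 12p and p* = 240, q* = 1276.
Because the floor (445) lies above the market-clearing price, it is binding.
At p = 445: qd = 2236 - 4·445 = 456 and qs = 8·445 - 644 = 2916.
Producer surplus without the control is ½ · (240 - 80.5) · 1276 = 101761.
With the floor, 456 units are sold at 445. The supply price at q = 456 is 137.5, so PS = ½ · [(445 - 80.5) + (445 - 137.5)] · 456 = 153216.
Change in producer surplus = 153216 - 101761 = 51455.

51455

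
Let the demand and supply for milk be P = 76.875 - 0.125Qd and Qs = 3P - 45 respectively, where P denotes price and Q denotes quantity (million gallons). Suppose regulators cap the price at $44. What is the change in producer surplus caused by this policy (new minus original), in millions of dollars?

-1776

Rearranging demand gives Qd = 615 - 8P. Equilibrium: 615 - 8P = 3P - 45, so 660 = 11P and P* = 60, Q* = 135.
Since 44 < 60, the ceiling is binding.
At P = 44: Qd = 615 - 8·44 = 263 and Qs = 3·44 - 45 = 87.
Producer surplus without the control is ½ · (60 - 15) · 135 = 3037.5.
With the ceiling, producers sell 87 units at 44, so PS = ½ · (44 - 15) · 87 = 1261.5.
Change in producer surplus = 1261.5 - 3037.5 = -1776.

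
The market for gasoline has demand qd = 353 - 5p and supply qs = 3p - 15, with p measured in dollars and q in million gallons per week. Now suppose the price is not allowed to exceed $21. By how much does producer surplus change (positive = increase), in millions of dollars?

Setting quantity demanded equal to quantity supplied, 353 - 5p = 3p - 15, gives p* = 46 and q* = 123.
The ceiling of 21 is below the equilibrium price 46, so it binds.
At p = 21: qd = 353 - 5·21 = 248 and qs = 3·21 - 15 = 48.
Producer surplus without the control is ½ · (46 - 5) · 123 = 2521.5.
With the ceiling, producers sell 48 units at 21, so PS = ½ · (21 - 5) · 48 = 384.
Change in producer surplus = 384 - 2521.5 = -2137.5.

-2137.5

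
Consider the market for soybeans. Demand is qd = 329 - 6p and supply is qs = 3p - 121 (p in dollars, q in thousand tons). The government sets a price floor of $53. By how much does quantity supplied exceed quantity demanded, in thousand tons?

Without the control the market clears where 329 - 6p = 3p - 121, i.e. p* = 50 and q* = 29.
The floor of 53 is above the equilibrium price 50, so it binds.
At p = 53: qd = 329 - 6·53 = 11 and qs = 3·53 - 121 = 38.
Surplus = qs - qd = 38 - 11 = 27.

27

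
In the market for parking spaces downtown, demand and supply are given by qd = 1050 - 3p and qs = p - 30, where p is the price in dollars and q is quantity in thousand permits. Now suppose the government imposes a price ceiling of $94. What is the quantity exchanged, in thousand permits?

64

In a free market, 1050 - 3p = p - 30 gives the equilibrium p* = 270, q* = 240.
Because the ceiling (94) lies below the market-clearing price, it is binding.
At p = 94: qd = 1050 - 3·94 = 768 and qs = 94 - 30 = 64.
The quantity actually transacted is the short side, supply: 64.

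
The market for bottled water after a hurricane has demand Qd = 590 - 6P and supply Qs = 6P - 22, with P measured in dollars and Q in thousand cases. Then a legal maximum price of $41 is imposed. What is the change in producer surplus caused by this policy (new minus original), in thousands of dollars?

Equilibrium: 590 - 6P = 6P - 22, so 612 = 12P and P* = 51, Q* = 284.
Since 41 < 51, the ceiling is binding.
At P = 41: Qd = 590 - 6·41 = 344 and Qs = 6·41 - 22 = 224.
Producer surplus without the control is ½ · (51 - 11/3) · 284 = 20164/3.
With the ceiling, producers sell 224 units at 41, so PS = ½ · (41 - 11/3) · 224 = 12544/3.
Change in producer surplus = 12544/3 - 20164/3 = -2540.

-2540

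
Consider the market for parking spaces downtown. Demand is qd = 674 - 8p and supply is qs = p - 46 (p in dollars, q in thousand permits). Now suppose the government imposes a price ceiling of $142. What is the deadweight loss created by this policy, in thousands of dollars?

0

Setting quantity demanded equal to quantity supplied, 674 - 8p = p - 46, gives p* = 80 and q* = 34.
The ceiling of 142 is above the equilibrium price 80, so it is not binding; the market clears at p* = 80, q* = 34.
Since the control does not bind, no trades are prevented and deadweight loss is zero.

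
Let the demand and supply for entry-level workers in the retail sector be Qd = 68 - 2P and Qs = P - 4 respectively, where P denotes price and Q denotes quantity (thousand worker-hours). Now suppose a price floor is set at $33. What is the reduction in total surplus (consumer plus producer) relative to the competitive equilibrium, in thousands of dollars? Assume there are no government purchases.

In a free market, 68 - 2P = P - 4 gives the equilibrium P* = 24, Q* = 20.
Because the floor (33) lies above the market-clearing price, it is binding.
At P = 33: Qd = 68 - 2·33 = 2 and Qs = 33 - 4 = 29.
Quantity traded falls to 2. At Q = 2 the demand price is (68 - 2)/2 = 33 and the supply price is 4 + 2 = 6.
Deadweight loss = ½ · (33 - 6) · (20 - 2) = ½ · 27 · 18 = 243.

243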